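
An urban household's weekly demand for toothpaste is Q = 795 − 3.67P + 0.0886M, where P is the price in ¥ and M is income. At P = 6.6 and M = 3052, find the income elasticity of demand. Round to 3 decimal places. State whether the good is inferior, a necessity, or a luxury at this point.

0.260 (necessity)

At P = 6.6, M = 3052: Q = 1041.185.
Holding P constant, ∂Q/∂M = 0.0886.
η_M = (∂Q/∂M)·(M/Q) = 0.0886 × (3052/1041.185) = 0.260.
Since 0 < η < 1, this is a necessity.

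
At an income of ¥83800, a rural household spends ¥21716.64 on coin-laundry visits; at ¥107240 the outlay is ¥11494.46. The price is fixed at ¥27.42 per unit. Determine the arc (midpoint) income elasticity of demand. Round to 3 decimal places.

-2.509

With a constant price, Q₁ = 21716.64/27.42 = 792.000 and Q₂ = 11494.46/27.42 = 419.200 (equivalently, work directly with expenditure since P cancels).
Midpoint %ΔQ = (11494.46 − 21716.64)/16605.55 = -0.61559; midpoint %ΔI = (107240 − 83800)/95520 = 0.24539.
η = -0.61559 / 0.24539 = -2.509.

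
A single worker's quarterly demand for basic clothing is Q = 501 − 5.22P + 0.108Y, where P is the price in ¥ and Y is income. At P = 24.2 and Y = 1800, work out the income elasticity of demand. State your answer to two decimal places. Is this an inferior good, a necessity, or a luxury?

At P = 24.2, Y = 1800: Q = 569.076.
Holding P constant, ∂Q/∂Y = 0.108.
η_Y = (∂Q/∂Y)·(Y/Q) = 0.108 × (1800/569.076) = 0.34.
Since 0 < η < 1, this is a necessity.

0.34 (necessity)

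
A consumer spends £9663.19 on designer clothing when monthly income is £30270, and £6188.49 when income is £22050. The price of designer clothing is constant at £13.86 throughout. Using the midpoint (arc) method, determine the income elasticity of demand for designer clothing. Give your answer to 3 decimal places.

With a constant price, Q₁ = 9663.19/13.86 = 697.200 and Q₂ = 6188.49/13.86 = 446.500 (equivalently, work directly with expenditure since P cancels).
Midpoint %ΔQ = (6188.49 − 9663.19)/7925.84 = -0.43840; midpoint %ΔI = (22050 − 30270)/26160 = -0.31422.
η = -0.43840 / -0.31422 = 1.395.

1.395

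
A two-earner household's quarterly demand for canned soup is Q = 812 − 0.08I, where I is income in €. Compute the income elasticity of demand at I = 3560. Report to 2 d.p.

At I = 3560: Q = 527.200.
dQ/dI = −0.08.
η = (dQ/dI)·(I/Q) = -0.08 × (3560/527.200) = -0.54.

-0.54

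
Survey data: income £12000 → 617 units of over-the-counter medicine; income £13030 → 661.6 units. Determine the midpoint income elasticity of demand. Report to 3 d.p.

0.848

ΔQ = 661.6 − 617 = 44.6; midpoint Q̄ = (617 + 661.6)/2 = 639.3.
ΔI = 13030 − 12000 = 1030; midpoint Ī = (12000 + 13030)/2 = 12515.
η = (ΔQ/Q̄) ÷ (ΔI/Ī) = (44.6/639.3) ÷ (1030/12515) = 0.848.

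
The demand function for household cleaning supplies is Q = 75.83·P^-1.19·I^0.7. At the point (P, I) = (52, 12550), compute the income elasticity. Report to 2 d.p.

0.70

For a multiplicative demand Q = A·P^α·I^β, the income elasticity is β everywhere.
Here β = 0.7, so η = 0.70.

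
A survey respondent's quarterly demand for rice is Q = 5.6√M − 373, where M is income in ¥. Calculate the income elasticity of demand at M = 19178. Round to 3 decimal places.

At M = 19178: Q = 402.514.
dQ/dM = 5.6/(2√M) = 0.0202188 at this income.
η = (dQ/dM)·(M/Q) = 0.0202188 × (19178/402.514) = 0.963.

0.963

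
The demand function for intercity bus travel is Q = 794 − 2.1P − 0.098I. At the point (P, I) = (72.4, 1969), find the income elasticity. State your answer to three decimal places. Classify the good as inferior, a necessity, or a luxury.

At P = 72.4, I = 1969: Q = 448.998.
Holding P constant, ∂Q/∂I = −0.098.
η_I = (∂Q/∂I)·(I/Q) = -0.098 × (1969/448.998) = -0.430.
Since η < 0, this is an inferior good.

-0.430 (inferior good)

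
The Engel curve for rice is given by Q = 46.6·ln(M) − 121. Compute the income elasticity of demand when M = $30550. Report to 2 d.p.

At M = 30550: Q = 360.244.
dQ/dM = 46.6/M = 0.00152537 at this income.
η = (dQ/dM)·(M/Q) = 0.00152537 × (30550/360.244) = 0.13.

0.13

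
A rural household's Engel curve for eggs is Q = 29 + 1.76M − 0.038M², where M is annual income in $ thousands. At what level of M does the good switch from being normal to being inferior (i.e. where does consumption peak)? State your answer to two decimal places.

23.16

dQ/dM = 1.76 − 0.076M.
The good is inferior where dQ/dM < 0. Setting dQ/dM = 0 gives M = 1.76 / 0.076 = 23.16.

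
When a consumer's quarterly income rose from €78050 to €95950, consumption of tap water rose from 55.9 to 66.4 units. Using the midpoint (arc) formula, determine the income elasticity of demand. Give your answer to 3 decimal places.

ΔQ = 66.4 − 55.9 = 10.5; midpoint Q̄ = (55.9 + 66.4)/2 = 61.15.
ΔI = 95950 − 78050 = 17900; midpoint Ī = (78050 + 95950)/2 = 87000.
η = (ΔQ/Q̄) ÷ (ΔI/Ī) = (10.5/61.15) ÷ (17900/87000) = 0.835.

0.835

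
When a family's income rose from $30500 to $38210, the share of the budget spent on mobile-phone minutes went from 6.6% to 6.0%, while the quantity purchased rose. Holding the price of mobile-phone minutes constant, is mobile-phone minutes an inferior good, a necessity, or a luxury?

necessity

Quantity rises but the budget share falls as income rises, so 0 < η < 1.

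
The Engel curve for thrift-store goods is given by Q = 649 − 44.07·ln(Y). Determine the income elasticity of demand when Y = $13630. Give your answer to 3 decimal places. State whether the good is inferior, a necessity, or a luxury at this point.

-0.192 (inferior good)

At Y = 13630: Q = 229.452.
dQ/dY = -44.07/Y = -0.00323331 at this income.
η = (dQ/dY)·(Y/Q) = -0.00323331 × (13630/229.452) = -0.192.
Since η < 0, the good is an inferior good.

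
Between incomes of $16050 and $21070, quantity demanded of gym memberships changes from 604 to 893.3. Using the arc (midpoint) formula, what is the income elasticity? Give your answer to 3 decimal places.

ΔQ = 893.3 − 604 = 289.3; midpoint Q̄ = (604 + 893.3)/2 = 748.65.
ΔI = 21070 − 16050 = 5020; midpoint Ī = (16050 + 21070)/2 = 18560.
η = (ΔQ/Q̄) ÷ (ΔI/Ī) = (289.3/748.65) ÷ (5020/18560) = 1.429.

1.429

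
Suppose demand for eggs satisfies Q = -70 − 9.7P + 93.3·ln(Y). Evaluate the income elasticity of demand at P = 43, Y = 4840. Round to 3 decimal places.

At P = 43, Y = 4840: Q = 304.520.
Holding P constant, ∂Q/∂Y = 93.3/Y = 0.0192769.
η_Y = (∂Q/∂Y)·(Y/Q) = 0.0192769 × (4840/304.520) = 0.306.

0.306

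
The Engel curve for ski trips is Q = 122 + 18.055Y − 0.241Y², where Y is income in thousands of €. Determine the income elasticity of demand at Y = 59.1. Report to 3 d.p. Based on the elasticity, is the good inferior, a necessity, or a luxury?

-1.775 (inferior good)

At Y = 59.1: Q = 347.2833.
dQ/dY = 18.055 − 0.482Y = -10.43120.
η = (dQ/dY)·(Y/Q) = -10.43120 × (59.1/347.2833) = -1.775.
η < 0 ⇒ inferior good.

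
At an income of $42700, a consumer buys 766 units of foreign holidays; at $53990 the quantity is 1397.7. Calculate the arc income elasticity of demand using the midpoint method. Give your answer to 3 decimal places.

ΔQ = 1397.7 − 766 = 631.7; midpoint Q̄ = (766 + 1397.7)/2 = 1081.85.
ΔI = 53990 − 42700 = 11290; midpoint Ī = (42700 + 53990)/2 = 48345.
η = (ΔQ/Q̄) ÷ (ΔI/Ī) = (631.7/1081.85) ÷ (11290/48345) = 2.500.

2.500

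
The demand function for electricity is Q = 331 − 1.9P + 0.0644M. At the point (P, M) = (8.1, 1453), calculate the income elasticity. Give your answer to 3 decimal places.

At P = 8.1, M = 1453: Q = 409.183.
Holding P constant, ∂Q/∂M = 0.0644.
η_M = (∂Q/∂M)·(M/Q) = 0.0644 × (1453/409.183) = 0.229.

0.229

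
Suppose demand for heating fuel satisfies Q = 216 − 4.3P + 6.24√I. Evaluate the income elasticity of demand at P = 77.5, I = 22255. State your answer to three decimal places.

At P = 77.5, I = 22255: Q = 813.640.
Holding P constant, ∂Q/∂I = 6.24/(2√I) = 0.0209142.
η_I = (∂Q/∂I)·(I/Q) = 0.0209142 × (22255/813.640) = 0.572.

0.572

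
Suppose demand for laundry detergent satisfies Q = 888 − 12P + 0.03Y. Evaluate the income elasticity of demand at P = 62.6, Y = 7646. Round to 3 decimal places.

At P = 62.6, Y = 7646: Q = 366.180.
Holding P constant, ∂Q/∂Y = 0.03.
η_Y = (∂Q/∂Y)·(Y/Q) = 0.03 × (7646/366.180) = 0.626.

0.626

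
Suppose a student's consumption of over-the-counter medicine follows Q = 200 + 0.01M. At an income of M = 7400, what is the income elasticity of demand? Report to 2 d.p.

0.27

At M = 7400: Q = 274.000.
dQ/dM = 0.01.
η = (dQ/dM)·(M/Q) = 0.01 × (7400/274.000) = 0.27.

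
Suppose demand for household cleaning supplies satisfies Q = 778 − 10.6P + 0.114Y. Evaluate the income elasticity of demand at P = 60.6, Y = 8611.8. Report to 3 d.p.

0.879

At P = 60.6, Y = 8611.8: Q = 1117.385.
Holding P constant, ∂Q/∂Y = 0.114.
η_Y = (∂Q/∂Y)·(Y/Q) = 0.114 × (8611.8/1117.385) = 0.879.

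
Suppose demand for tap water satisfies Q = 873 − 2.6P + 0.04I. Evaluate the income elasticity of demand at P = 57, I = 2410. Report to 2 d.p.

0.12

At P = 57, I = 2410: Q = 821.200.
Holding P constant, ∂Q/∂I = 0.04.
η_I = (∂Q/∂I)·(I/Q) = 0.04 × (2410/821.200) = 0.12.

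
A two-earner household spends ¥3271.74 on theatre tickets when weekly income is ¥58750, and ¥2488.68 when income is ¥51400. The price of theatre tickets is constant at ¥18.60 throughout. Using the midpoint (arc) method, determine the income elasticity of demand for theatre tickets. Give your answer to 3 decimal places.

2.037

With a constant price, Q₁ = 3271.74/18.60 = 175.900 and Q₂ = 2488.68/18.60 = 133.800 (equivalently, work directly with expenditure since P cancels).
Midpoint %ΔQ = (2488.68 − 3271.74)/2880.21 = -0.27188; midpoint %ΔI = (51400 − 58750)/55075 = -0.13345.
η = -0.27188 / -0.13345 = 2.037.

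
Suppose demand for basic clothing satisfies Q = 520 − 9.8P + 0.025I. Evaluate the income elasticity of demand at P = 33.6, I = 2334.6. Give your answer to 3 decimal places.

0.234

At P = 33.6, I = 2334.6: Q = 249.085.
Holding P constant, ∂Q/∂I = 0.025.
η_I = (∂Q/∂I)·(I/Q) = 0.025 × (2334.6/249.085) = 0.234.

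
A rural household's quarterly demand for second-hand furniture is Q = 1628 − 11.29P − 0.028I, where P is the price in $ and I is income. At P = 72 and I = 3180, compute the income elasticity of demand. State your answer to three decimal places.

At P = 72, I = 3180: Q = 726.080.
Holding P constant, ∂Q/∂I = −0.028.
η_I = (∂Q/∂I)·(I/Q) = -0.028 × (3180/726.080) = -0.123.

-0.123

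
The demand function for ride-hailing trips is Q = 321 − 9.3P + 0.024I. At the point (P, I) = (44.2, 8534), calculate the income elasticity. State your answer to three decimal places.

At P = 44.2, I = 8534: Q = 114.756.
Holding P constant, ∂Q/∂I = 0.024.
η_I = (∂Q/∂I)·(I/Q) = 0.024 × (8534/114.756) = 1.785.

1.785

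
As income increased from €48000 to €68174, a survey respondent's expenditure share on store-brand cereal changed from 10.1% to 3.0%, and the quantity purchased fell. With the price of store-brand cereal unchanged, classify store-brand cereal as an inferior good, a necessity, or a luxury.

inferior good

Quantity demanded falls as income rises, so η < 0.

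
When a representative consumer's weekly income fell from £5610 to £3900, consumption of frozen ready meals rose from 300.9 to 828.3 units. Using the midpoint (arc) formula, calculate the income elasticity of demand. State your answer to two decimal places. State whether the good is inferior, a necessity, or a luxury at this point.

ΔQ = 828.3 − 300.9 = 527.4; midpoint Q̄ = (300.9 + 828.3)/2 = 564.6.
ΔI = 3900 − 5610 = -1710; midpoint Ī = (5610 + 3900)/2 = 4755.
η = (ΔQ/Q̄) ÷ (ΔI/Ī) = (527.4/564.6) ÷ (-1710/4755) = -2.60.
η < 0 ⇒ inferior good.

-2.60 (inferior good)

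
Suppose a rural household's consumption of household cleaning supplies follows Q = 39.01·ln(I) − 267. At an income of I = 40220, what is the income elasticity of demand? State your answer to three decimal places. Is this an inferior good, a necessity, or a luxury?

At I = 40220: Q = 146.589.
dQ/dI = 39.01/I = 0.000969915 at this income.
η = (dQ/dI)·(I/Q) = 0.000969915 × (40220/146.589) = 0.266.
Since 0 < η < 1, the good is a necessity.

0.266 (necessity)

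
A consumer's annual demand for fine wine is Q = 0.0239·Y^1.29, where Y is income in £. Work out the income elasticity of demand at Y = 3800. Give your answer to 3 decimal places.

1.290

For Q = A·Y^β the income elasticity is constant and equal to β.
Here β = 1.29, so η = 1.290.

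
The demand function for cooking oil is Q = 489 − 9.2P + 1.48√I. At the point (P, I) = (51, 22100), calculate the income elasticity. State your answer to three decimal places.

0.459

At P = 51, I = 22100: Q = 239.818.
Holding P constant, ∂Q/∂I = 1.48/(2√I) = 0.00497778.
η_I = (∂Q/∂I)·(I/Q) = 0.00497778 × (22100/239.818) = 0.459.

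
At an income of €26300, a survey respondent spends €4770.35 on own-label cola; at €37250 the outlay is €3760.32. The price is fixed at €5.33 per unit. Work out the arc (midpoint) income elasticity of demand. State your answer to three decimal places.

-0.687

With a constant price, Q₁ = 4770.35/5.33 = 895.000 and Q₂ = 3760.32/5.33 = 705.501 (equivalently, work directly with expenditure since P cancels).
Midpoint %ΔQ = (3760.32 − 4770.35)/4265.34 = -0.23680; midpoint %ΔI = (37250 − 26300)/31775 = 0.34461.
η = -0.23680 / 0.34461 = -0.687.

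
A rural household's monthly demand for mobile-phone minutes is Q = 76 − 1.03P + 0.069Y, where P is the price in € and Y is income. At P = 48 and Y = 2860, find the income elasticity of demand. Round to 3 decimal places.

At P = 48, Y = 2860: Q = 223.900.
Holding P constant, ∂Q/∂Y = 0.069.
η_Y = (∂Q/∂Y)·(Y/Q) = 0.069 × (2860/223.900) = 0.881.

0.881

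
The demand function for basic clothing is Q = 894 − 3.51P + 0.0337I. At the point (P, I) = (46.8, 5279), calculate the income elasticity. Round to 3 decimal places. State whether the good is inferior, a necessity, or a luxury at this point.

At P = 46.8, I = 5279: Q = 907.634.
Holding P constant, ∂Q/∂I = 0.0337.
η_I = (∂Q/∂I)·(I/Q) = 0.0337 × (5279/907.634) = 0.196.
Since 0 < η < 1, this is a necessity.

0.196 (necessity)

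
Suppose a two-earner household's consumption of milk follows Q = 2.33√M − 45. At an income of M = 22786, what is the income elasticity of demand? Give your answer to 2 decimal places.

At M = 22786: Q = 306.714.
dQ/dM = 2.33/(2√M) = 0.00771777 at this income.
η = (dQ/dM)·(M/Q) = 0.00771777 × (22786/306.714) = 0.57.

0.57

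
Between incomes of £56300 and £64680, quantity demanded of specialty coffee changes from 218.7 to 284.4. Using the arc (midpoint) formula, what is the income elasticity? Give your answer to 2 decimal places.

1.89

ΔQ = 284.4 − 218.7 = 65.7; midpoint Q̄ = (218.7 + 284.4)/2 = 251.55.
ΔI = 64680 − 56300 = 8380; midpoint Ī = (56300 + 64680)/2 = 60490.
η = (ΔQ/Q̄) ÷ (ΔI/Ī) = (65.7/251.55) ÷ (8380/60490) = 1.89.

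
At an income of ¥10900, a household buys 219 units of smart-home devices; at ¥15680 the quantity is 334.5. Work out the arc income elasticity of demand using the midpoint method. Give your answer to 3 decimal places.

1.160

ΔQ = 334.5 − 219 = 115.5; midpoint Q̄ = (219 + 334.5)/2 = 276.75.
ΔI = 15680 − 10900 = 4780; midpoint Ī = (10900 + 15680)/2 = 13290.
η = (ΔQ/Q̄) ÷ (ΔI/Ī) = (115.5/276.75) ÷ (4780/13290) = 1.160.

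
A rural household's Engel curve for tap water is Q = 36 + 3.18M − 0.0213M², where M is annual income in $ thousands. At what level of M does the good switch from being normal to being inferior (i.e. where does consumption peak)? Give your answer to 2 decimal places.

dQ/dM = 3.18 − 0.0426M.
The good is inferior where dQ/dM < 0. Setting dQ/dM = 0 gives M = 3.18 / 0.0426 = 74.65.

74.65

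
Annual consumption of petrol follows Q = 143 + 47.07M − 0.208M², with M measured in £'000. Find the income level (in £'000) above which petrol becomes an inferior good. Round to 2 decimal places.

113.15

dQ/dM = 47.07 − 0.416M.
The good is inferior where dQ/dM < 0. Setting dQ/dM = 0 gives M = 47.07 / 0.416 = 113.15.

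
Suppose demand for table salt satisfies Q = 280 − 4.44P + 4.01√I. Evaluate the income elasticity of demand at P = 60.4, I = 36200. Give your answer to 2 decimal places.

At P = 60.4, I = 36200: Q = 774.779.
Holding P constant, ∂Q/∂I = 4.01/(2√I) = 0.010538.
η_I = (∂Q/∂I)·(I/Q) = 0.010538 × (36200/774.779) = 0.49.

0.49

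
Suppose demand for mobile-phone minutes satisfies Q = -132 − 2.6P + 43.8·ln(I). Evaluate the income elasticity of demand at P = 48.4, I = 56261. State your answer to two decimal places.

At P = 48.4, I = 56261: Q = 221.234.
Holding P constant, ∂Q/∂I = 43.8/I = 0.000778514.
η_I = (∂Q/∂I)·(I/Q) = 0.000778514 × (56261/221.234) = 0.20.

0.20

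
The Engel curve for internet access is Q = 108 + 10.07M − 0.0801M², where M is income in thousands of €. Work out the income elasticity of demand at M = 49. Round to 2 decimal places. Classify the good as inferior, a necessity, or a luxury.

At M = 49: Q = 409.1099.
dQ/dM = 10.07 − 0.1602M = 2.22020.
η = (dQ/dM)·(M/Q) = 2.22020 × (49/409.1099) = 0.27.
0 < η < 1 ⇒ necessity.

0.27 (necessity)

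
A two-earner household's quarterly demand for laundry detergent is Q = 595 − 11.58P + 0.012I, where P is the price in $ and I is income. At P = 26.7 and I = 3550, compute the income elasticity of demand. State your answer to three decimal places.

0.130

At P = 26.7, I = 3550: Q = 328.414.
Holding P constant, ∂Q/∂I = 0.012.
η_I = (∂Q/∂I)·(I/Q) = 0.012 × (3550/328.414) = 0.130.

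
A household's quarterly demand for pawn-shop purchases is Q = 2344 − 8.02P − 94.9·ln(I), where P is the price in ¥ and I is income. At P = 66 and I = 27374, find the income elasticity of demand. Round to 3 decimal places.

-0.112

At P = 66, I = 27374: Q = 845.054.
Holding P constant, ∂Q/∂I = -94.9/I = -0.00346679.
η_I = (∂Q/∂I)·(I/Q) = -0.00346679 × (27374/845.054) = -0.112.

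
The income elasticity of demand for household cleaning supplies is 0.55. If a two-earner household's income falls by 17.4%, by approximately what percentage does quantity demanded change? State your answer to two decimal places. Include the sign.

-9.57%

%ΔQ ≈ η × %ΔI = 0.55 × (-17.4%) = -9.57%.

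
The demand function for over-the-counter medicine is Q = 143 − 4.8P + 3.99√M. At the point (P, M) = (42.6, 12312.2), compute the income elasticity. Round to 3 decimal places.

At P = 42.6, M = 12312.2: Q = 381.252.
Holding P constant, ∂Q/∂M = 3.99/(2√M) = 0.0179794.
η_M = (∂Q/∂M)·(M/Q) = 0.0179794 × (12312.2/381.252) = 0.581.

0.581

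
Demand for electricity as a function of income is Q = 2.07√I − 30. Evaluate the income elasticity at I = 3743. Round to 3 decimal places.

At I = 3743: Q = 96.643.
dQ/dI = 2.07/(2√I) = 0.0169173 at this income.
η = (dQ/dI)·(I/Q) = 0.0169173 × (3743/96.643) = 0.655.

0.655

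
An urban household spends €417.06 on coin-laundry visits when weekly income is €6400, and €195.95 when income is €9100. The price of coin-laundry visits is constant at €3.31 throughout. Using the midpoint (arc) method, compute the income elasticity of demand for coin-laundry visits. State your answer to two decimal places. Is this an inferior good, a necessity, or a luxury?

With a constant price, Q₁ = 417.06/3.31 = 126.000 and Q₂ = 195.95/3.31 = 59.199 (equivalently, work directly with expenditure since P cancels).
Midpoint %ΔQ = (195.95 − 417.06)/306.51 = -0.72139; midpoint %ΔI = (9100 − 6400)/7750 = 0.34839.
η = -0.72139 / 0.34839 = -2.07.
η < 0 ⇒ inferior good.

-2.07 (inferior good)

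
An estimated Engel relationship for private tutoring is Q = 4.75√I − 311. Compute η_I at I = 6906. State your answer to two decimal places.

2.36

At I = 6906: Q = 83.736.
dQ/dI = 4.75/(2√I) = 0.0285792 at this income.
η = (dQ/dI)·(I/Q) = 0.0285792 × (6906/83.736) = 2.36.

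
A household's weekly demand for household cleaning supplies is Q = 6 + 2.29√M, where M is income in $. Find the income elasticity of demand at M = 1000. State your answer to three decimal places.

At M = 1000: Q = 78.416.
dQ/dM = 2.29/(2√M) = 0.0362081 at this income.
η = (dQ/dM)·(M/Q) = 0.0362081 × (1000/78.416) = 0.462.

0.462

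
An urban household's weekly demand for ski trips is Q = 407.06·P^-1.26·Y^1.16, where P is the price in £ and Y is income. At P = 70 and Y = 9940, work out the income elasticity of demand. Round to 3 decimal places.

For a multiplicative demand Q = A·P^α·Y^β, the income elasticity is β everywhere.
Here β = 1.16, so η = 1.160.

1.160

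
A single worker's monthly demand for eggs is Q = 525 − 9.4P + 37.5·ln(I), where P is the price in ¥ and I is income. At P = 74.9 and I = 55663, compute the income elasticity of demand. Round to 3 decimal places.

At P = 74.9, I = 55663: Q = 230.705.
Holding P constant, ∂Q/∂I = 37.5/I = 0.000673697.
η_I = (∂Q/∂I)·(I/Q) = 0.000673697 × (55663/230.705) = 0.163.

0.163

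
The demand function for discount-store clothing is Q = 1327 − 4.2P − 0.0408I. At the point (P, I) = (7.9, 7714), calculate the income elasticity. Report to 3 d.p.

-0.321

At P = 7.9, I = 7714: Q = 979.089.
Holding P constant, ∂Q/∂I = −0.0408.
η_I = (∂Q/∂I)·(I/Q) = -0.0408 × (7714/979.089) = -0.321.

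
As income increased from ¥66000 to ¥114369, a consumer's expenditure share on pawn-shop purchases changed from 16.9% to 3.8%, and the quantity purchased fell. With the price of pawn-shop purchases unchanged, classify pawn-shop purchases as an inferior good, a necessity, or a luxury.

inferior good

Quantity demanded falls as income rises, so η < 0.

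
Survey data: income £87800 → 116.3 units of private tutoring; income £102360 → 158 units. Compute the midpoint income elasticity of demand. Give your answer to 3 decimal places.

ΔQ = 158 − 116.3 = 41.7; midpoint Q̄ = (116.3 + 158)/2 = 137.15.
ΔI = 102360 − 87800 = 14560; midpoint Ī = (87800 + 102360)/2 = 95080.
η = (ΔQ/Q̄) ÷ (ΔI/Ī) = (41.7/137.15) ÷ (14560/95080) = 1.985.

1.985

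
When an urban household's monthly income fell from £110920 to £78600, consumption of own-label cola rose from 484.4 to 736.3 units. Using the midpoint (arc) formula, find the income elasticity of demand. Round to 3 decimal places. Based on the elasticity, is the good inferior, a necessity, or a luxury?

-1.210 (inferior good)

ΔQ = 736.3 − 484.4 = 251.9; midpoint Q̄ = (484.4 + 736.3)/2 = 610.35.
ΔI = 78600 − 110920 = -32320; midpoint Ī = (110920 + 78600)/2 = 94760.
η = (ΔQ/Q̄) ÷ (ΔI/Ī) = (251.9/610.35) ÷ (-32320/94760) = -1.210.
η < 0 ⇒ inferior good.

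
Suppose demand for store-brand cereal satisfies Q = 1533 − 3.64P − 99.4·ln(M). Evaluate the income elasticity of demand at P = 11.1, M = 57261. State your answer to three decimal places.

At P = 11.1, M = 57261: Q = 403.632.
Holding P constant, ∂Q/∂M = -99.4/M = -0.00173591.
η_M = (∂Q/∂M)·(M/Q) = -0.00173591 × (57261/403.632) = -0.246.

-0.246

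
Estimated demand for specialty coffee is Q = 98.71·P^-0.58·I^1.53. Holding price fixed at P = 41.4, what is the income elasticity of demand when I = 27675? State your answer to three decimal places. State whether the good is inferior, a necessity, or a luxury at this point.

1.530 (luxury)

For a multiplicative demand Q = A·P^α·I^β, the income elasticity is β everywhere.
Here β = 1.53, so η = 1.530.
Since η > 1, this is a luxury.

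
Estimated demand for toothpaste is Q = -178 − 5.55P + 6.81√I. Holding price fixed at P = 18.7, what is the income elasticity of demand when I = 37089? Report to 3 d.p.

At P = 18.7, I = 37089: Q = 1029.719.
Holding P constant, ∂Q/∂I = 6.81/(2√I) = 0.0176805.
η_I = (∂Q/∂I)·(I/Q) = 0.0176805 × (37089/1029.719) = 0.637.

0.637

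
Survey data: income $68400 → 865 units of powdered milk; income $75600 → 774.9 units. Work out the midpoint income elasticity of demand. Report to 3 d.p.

ΔQ = 774.9 − 865 = -90.1; midpoint Q̄ = (865 + 774.9)/2 = 819.95.
ΔI = 75600 − 68400 = 7200; midpoint Ī = (68400 + 75600)/2 = 72000.
η = (ΔQ/Q̄) ÷ (ΔI/Ī) = (-90.1/819.95) ÷ (7200/72000) = -1.099.

-1.099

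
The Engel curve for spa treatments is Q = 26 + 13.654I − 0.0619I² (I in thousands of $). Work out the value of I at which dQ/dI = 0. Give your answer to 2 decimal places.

dQ/dI = 13.654 − 0.1238I.
The good is inferior where dQ/dI < 0. Setting dQ/dI = 0 gives I = 13.654 / 0.1238 = 110.29.

110.29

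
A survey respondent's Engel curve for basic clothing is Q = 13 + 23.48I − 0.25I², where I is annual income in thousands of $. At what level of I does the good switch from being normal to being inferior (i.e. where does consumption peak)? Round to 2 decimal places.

dQ/dI = 23.48 − 0.5I.
The good is inferior where dQ/dI < 0. Setting dQ/dI = 0 gives I = 23.48 / 0.5 = 46.96.

46.96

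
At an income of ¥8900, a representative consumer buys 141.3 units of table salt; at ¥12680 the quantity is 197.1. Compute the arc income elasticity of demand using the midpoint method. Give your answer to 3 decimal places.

ΔQ = 197.1 − 141.3 = 55.8; midpoint Q̄ = (141.3 + 197.1)/2 = 169.2.
ΔI = 12680 − 8900 = 3780; midpoint Ī = (8900 + 12680)/2 = 10790.
η = (ΔQ/Q̄) ÷ (ΔI/Ī) = (55.8/169.2) ÷ (3780/10790) = 0.941.

0.941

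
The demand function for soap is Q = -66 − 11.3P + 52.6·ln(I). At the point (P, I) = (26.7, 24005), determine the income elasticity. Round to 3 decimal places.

0.323

At P = 26.7, I = 24005: Q = 162.815.
Holding P constant, ∂Q/∂I = 52.6/I = 0.00219121.
η_I = (∂Q/∂I)·(I/Q) = 0.00219121 × (24005/162.815) = 0.323.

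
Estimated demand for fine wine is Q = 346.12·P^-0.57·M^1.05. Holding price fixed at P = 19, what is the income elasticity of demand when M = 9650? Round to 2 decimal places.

For a multiplicative demand Q = A·P^α·M^β, the income elasticity is β everywhere.
Here β = 1.05, so η = 1.05.

1.05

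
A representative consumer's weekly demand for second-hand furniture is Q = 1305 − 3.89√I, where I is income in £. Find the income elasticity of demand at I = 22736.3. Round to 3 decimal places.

At I = 22736.3: Q = 718.444.
dQ/dI = -3.89/(2√I) = -0.0128991 at this income.
η = (dQ/dI)·(I/Q) = -0.0128991 × (22736.3/718.444) = -0.408.

-0.408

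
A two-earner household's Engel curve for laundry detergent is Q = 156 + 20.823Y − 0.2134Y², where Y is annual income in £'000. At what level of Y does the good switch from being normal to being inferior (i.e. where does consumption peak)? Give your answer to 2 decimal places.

48.79

dQ/dY = 20.823 − 0.4268Y.
The good is inferior where dQ/dY < 0. Setting dQ/dY = 0 gives Y = 20.823 / 0.4268 = 48.79.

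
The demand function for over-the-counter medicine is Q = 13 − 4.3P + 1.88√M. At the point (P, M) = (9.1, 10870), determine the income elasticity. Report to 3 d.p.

0.577

At P = 9.1, M = 10870: Q = 169.877.
Holding P constant, ∂Q/∂M = 1.88/(2√M) = 0.00901598.
η_M = (∂Q/∂M)·(M/Q) = 0.00901598 × (10870/169.877) = 0.577.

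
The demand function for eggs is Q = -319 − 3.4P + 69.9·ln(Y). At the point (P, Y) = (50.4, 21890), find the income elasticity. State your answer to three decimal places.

0.336

At P = 50.4, Y = 21890: Q = 208.206.
Holding P constant, ∂Q/∂Y = 69.9/Y = 0.00319324.
η_Y = (∂Q/∂Y)·(Y/Q) = 0.00319324 × (21890/208.206) = 0.336.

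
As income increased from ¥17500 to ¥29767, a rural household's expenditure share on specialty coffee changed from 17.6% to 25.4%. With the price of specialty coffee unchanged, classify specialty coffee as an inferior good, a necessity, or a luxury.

The budget share rises as income rises, so η > 1.

luxury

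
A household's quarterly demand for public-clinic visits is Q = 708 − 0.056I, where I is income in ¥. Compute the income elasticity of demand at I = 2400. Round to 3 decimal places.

At I = 2400: Q = 573.600.
dQ/dI = −0.056.
η = (dQ/dI)·(I/Q) = -0.056 × (2400/573.600) = -0.234.

-0.234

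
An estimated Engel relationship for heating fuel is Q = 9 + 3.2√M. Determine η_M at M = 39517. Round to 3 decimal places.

At M = 39517: Q = 645.124.
dQ/dM = 3.2/(2√M) = 0.00804874 at this income.
η = (dQ/dM)·(M/Q) = 0.00804874 × (39517/645.124) = 0.493.

0.493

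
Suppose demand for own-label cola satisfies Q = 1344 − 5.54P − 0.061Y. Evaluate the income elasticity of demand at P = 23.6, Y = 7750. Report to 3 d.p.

-0.638

At P = 23.6, Y = 7750: Q = 740.506.
Holding P constant, ∂Q/∂Y = −0.061.
η_Y = (∂Q/∂Y)·(Y/Q) = -0.061 × (7750/740.506) = -0.638.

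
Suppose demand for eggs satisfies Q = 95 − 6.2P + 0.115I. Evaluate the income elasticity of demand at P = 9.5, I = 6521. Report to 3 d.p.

At P = 9.5, I = 6521: Q = 786.015.
Holding P constant, ∂Q/∂I = 0.115.
η_I = (∂Q/∂I)·(I/Q) = 0.115 × (6521/786.015) = 0.954.

0.954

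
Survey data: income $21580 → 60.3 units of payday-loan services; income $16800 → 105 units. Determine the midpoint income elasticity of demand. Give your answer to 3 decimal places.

-2.171

ΔQ = 105 − 60.3 = 44.7; midpoint Q̄ = (60.3 + 105)/2 = 82.65.
ΔI = 16800 − 21580 = -4780; midpoint Ī = (21580 + 16800)/2 = 19190.
η = (ΔQ/Q̄) ÷ (ΔI/Ī) = (44.7/82.65) ÷ (-4780/19190) = -2.171.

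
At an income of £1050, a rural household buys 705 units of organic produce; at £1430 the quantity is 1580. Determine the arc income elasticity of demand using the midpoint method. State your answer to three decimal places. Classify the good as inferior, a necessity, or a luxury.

ΔQ = 1580 − 705 = 875; midpoint Q̄ = (705 + 1580)/2 = 1142.5.
ΔI = 1430 − 1050 = 380; midpoint Ī = (1050 + 1430)/2 = 1240.
η = (ΔQ/Q̄) ÷ (ΔI/Ī) = (875/1142.5) ÷ (380/1240) = 2.499.
η > 1 ⇒ luxury.

2.499 (luxury)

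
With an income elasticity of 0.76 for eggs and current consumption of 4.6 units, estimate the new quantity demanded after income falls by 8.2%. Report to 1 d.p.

4.3

%ΔQ ≈ η × %ΔI = 0.76 × (-8.2%) = -6.232%.
New Q ≈ 4.6 × (1 − 0.06232) = 4.3.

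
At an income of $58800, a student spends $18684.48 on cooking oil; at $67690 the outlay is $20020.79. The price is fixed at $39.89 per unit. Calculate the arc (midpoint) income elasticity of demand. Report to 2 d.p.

0.49

With a constant price, Q₁ = 18684.48/39.89 = 468.400 and Q₂ = 20020.79/39.89 = 501.900 (equivalently, work directly with expenditure since P cancels).
Midpoint %ΔQ = (20020.79 − 18684.48)/19352.64 = 0.06905; midpoint %ΔI = (67690 − 58800)/63245 = 0.14056.
η = 0.06905 / 0.14056 = 0.49.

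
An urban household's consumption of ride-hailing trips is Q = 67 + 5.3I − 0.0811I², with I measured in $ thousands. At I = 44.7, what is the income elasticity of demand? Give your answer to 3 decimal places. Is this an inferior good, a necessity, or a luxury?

At I = 44.7: Q = 141.8649.
dQ/dI = 5.3 − 0.1622I = -1.95034.
η = (dQ/dI)·(I/Q) = -1.95034 × (44.7/141.8649) = -0.615.
η < 0 ⇒ inferior good.

-0.615 (inferior good)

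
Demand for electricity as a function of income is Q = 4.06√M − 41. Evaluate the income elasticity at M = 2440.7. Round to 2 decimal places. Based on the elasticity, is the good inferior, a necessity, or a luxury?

At M = 2440.7: Q = 159.578.
dQ/dM = 4.06/(2√M) = 0.0410903 at this income.
η = (dQ/dM)·(M/Q) = 0.0410903 × (2440.7/159.578) = 0.63.
Since 0 < η < 1, the good is a necessity.

0.63 (necessity)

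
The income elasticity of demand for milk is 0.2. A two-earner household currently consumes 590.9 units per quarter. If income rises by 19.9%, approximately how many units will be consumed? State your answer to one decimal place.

614.4

%ΔQ ≈ η × %ΔI = 0.2 × 19.9% = 3.98%.
New Q ≈ 590.9 × (1 + 0.0398) = 614.4.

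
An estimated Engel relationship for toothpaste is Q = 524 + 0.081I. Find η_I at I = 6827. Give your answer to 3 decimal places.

At I = 6827: Q = 1076.987.
dQ/dI = 0.081.
η = (dQ/dI)·(I/Q) = 0.081 × (6827/1076.987) = 0.513.

0.513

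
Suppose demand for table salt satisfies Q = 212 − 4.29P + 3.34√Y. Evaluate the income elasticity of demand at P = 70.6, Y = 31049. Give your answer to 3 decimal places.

0.591

At P = 70.6, Y = 31049: Q = 497.658.
Holding P constant, ∂Q/∂Y = 3.34/(2√Y) = 0.00947748.
η_Y = (∂Q/∂Y)·(Y/Q) = 0.00947748 × (31049/497.658) = 0.591.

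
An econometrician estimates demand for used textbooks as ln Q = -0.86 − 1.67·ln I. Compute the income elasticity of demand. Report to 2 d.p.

In a log-linear demand, the coefficient on ln I is the income elasticity.
So η = -1.67.

-1.67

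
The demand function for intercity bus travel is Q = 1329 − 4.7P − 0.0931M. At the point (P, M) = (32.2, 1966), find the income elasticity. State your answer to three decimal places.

-0.184

At P = 32.2, M = 1966: Q = 994.625.
Holding P constant, ∂Q/∂M = −0.0931.
η_M = (∂Q/∂M)·(M/Q) = -0.0931 × (1966/994.625) = -0.184.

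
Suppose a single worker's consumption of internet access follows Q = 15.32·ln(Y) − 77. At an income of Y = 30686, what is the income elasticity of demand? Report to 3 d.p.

0.188

At Y = 30686: Q = 81.280.
dQ/dY = 15.32/Y = 0.00049925 at this income.
η = (dQ/dY)·(Y/Q) = 0.00049925 × (30686/81.280) = 0.188.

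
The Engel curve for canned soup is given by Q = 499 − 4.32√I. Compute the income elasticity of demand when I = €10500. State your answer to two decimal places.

At I = 10500: Q = 56.332.
dQ/dI = -4.32/(2√I) = -0.0210794 at this income.
η = (dQ/dI)·(I/Q) = -0.0210794 × (10500/56.332) = -3.93.

-3.93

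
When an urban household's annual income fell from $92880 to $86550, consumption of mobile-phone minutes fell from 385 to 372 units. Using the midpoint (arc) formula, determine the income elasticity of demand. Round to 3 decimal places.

0.487

ΔQ = 372 − 385 = -13; midpoint Q̄ = (385 + 372)/2 = 378.5.
ΔI = 86550 − 92880 = -6330; midpoint Ī = (92880 + 86550)/2 = 89715.
η = (ΔQ/Q̄) ÷ (ΔI/Ī) = (-13/378.5) ÷ (-6330/89715) = 0.487.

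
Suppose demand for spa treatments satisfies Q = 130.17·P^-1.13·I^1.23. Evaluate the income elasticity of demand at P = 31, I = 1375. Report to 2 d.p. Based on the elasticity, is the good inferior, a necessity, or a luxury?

1.23 (luxury)

For a multiplicative demand Q = A·P^α·I^β, the income elasticity is β everywhere.
Here β = 1.23, so η = 1.23.
Since η > 1, this is a luxury.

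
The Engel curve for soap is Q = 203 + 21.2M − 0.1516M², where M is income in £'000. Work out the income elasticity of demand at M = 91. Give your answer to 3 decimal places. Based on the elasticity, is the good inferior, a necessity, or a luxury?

-0.663 (inferior good)

At M = 91: Q = 876.8004.
dQ/dM = 21.2 − 0.3032M = -6.39120.
η = (dQ/dM)·(M/Q) = -6.39120 × (91/876.8004) = -0.663.
η < 0 ⇒ inferior good.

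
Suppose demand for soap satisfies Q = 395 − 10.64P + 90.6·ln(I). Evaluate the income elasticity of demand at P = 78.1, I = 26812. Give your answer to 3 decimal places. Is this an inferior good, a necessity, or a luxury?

At P = 78.1, I = 26812: Q = 487.828.
Holding P constant, ∂Q/∂I = 90.6/I = 0.00337908.
η_I = (∂Q/∂I)·(I/Q) = 0.00337908 × (26812/487.828) = 0.186.
Since 0 < η < 1, this is a necessity.

0.186 (necessity)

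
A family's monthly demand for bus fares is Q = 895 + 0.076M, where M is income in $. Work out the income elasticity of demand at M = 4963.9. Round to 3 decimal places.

At M = 4963.9: Q = 1272.256.
dQ/dM = 0.076.
η = (dQ/dM)·(M/Q) = 0.076 × (4963.9/1272.256) = 0.297.

0.297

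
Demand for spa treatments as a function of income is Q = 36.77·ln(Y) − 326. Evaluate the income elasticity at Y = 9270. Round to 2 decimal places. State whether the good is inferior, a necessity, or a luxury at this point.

At Y = 9270: Q = 9.877.
dQ/dY = 36.77/Y = 0.00396656 at this income.
η = (dQ/dY)·(Y/Q) = 0.00396656 × (9270/9.877) = 3.72.
Since η > 1, the good is a luxury.

3.72 (luxury)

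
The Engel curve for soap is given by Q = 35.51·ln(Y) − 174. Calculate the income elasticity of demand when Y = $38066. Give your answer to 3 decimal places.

0.177

At Y = 38066: Q = 200.527.
dQ/dY = 35.51/Y = 0.000932853 at this income.
η = (dQ/dY)·(Y/Q) = 0.000932853 × (38066/200.527) = 0.177.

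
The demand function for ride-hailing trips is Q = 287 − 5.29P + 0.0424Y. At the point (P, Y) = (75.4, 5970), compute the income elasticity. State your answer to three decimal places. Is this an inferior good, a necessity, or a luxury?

At P = 75.4, Y = 5970: Q = 141.262.
Holding P constant, ∂Q/∂Y = 0.0424.
η_Y = (∂Q/∂Y)·(Y/Q) = 0.0424 × (5970/141.262) = 1.792.
Since η > 1, this is a luxury.

1.792 (luxury)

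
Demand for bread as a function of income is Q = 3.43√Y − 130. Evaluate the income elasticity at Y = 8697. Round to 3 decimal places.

0.842

At Y = 8697: Q = 189.874.
dQ/dY = 3.43/(2√Y) = 0.0183899 at this income.
η = (dQ/dY)·(Y/Q) = 0.0183899 × (8697/189.874) = 0.842.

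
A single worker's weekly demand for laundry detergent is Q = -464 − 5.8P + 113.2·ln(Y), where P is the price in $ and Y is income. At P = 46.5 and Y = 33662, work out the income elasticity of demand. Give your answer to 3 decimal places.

At P = 46.5, Y = 33662: Q = 446.311.
Holding P constant, ∂Q/∂Y = 113.2/Y = 0.00336284.
η_Y = (∂Q/∂Y)·(Y/Q) = 0.00336284 × (33662/446.311) = 0.254.

0.254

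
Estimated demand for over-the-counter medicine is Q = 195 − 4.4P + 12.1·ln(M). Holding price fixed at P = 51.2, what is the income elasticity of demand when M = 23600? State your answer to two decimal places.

At P = 51.2, M = 23600: Q = 91.555.
Holding P constant, ∂Q/∂M = 12.1/M = 0.000512712.
η_M = (∂Q/∂M)·(M/Q) = 0.000512712 × (23600/91.555) = 0.13.

0.13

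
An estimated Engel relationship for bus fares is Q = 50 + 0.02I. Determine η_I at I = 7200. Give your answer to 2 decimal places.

At I = 7200: Q = 194.000.
dQ/dI = 0.02.
η = (dQ/dI)·(I/Q) = 0.02 × (7200/194.000) = 0.74.

0.74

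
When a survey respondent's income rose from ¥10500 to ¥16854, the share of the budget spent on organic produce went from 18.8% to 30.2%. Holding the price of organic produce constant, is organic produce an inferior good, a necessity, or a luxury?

luxury

The budget share rises as income rises, so η > 1.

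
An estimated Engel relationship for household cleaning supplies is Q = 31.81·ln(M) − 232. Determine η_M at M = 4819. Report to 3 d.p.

0.842

At M = 4819: Q = 37.759.
dQ/dM = 31.81/M = 0.00660095 at this income.
η = (dQ/dM)·(M/Q) = 0.00660095 × (4819/37.759) = 0.842.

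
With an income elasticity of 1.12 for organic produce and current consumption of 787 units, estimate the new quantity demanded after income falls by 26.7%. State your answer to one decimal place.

%ΔQ ≈ η × %ΔI = 1.12 × (-26.7%) = -29.904%.
New Q ≈ 787 × (1 − 0.29904) = 551.7.

551.7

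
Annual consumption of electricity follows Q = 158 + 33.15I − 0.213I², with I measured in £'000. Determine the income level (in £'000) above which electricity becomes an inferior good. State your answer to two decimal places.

dQ/dI = 33.15 − 0.426I.
The good is inferior where dQ/dI < 0. Setting dQ/dI = 0 gives I = 33.15 / 0.426 = 77.82.

77.82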